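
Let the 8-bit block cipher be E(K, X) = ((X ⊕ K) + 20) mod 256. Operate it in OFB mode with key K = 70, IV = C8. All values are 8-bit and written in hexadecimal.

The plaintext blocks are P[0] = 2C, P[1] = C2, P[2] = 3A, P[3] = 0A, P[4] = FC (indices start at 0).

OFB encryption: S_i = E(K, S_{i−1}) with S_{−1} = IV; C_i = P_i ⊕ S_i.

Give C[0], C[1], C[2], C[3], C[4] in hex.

C[0]: S = E(K, C8) = D8; 2C ⊕ D8 = F4.
C[1]: S = E(K, D8) = C8; C2 ⊕ C8 = 0A.
C[2]: S = E(K, C8) = D8; 3A ⊕ D8 = E2.
C[3]: S = E(K, D8) = C8; 0A ⊕ C8 = C2.
C[4]: S = E(K, C8) = D8; FC ⊕ D8 = 24.

C[0] = F4, C[1] = 0A, C[2] = E2, C[3] = C2, C[4] = 24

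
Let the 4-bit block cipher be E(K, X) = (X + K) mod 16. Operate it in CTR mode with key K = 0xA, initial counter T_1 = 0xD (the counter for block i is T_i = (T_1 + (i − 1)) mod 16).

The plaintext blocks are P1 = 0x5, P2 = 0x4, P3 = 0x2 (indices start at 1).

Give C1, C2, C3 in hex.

CTR encryption: S_i = E(K, T_i) where T_i is the counter for block i; C_i = P_i ⊕ S_i.
C1: T = 0xD, S = E(K, T) = 0x7; 0x5 ⊕ 0x7 = 0x2.
C2: T = 0xE, S = E(K, T) = 0x8; 0x4 ⊕ 0x8 = 0xC.
C3: T = 0xF, S = E(K, T) = 0x9; 0x2 ⊕ 0x9 = 0xB.

C1 = 0x2, C2 = 0xC, C3 = 0xB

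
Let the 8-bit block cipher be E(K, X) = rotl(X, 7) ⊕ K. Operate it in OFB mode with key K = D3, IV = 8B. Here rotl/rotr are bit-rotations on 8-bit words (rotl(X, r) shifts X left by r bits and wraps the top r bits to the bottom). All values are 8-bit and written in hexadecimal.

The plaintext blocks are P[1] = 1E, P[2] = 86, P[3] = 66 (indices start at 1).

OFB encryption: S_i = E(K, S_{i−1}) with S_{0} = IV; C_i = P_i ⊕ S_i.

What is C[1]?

C[1] = 08

C[1]: S = E(K, 8B) = 16; 1E ⊕ 16 = 08.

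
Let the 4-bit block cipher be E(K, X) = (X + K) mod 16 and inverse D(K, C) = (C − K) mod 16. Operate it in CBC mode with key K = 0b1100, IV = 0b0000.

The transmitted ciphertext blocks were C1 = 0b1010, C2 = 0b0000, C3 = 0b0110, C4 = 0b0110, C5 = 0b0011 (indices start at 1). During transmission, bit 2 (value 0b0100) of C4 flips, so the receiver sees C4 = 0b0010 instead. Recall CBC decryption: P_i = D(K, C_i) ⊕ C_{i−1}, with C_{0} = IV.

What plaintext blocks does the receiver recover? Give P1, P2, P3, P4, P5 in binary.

Only C4 changed, to 0b0010. In CBC, a change in C_i garbles P_i and flips the same bit in P_{i+1}. Decrypting the received ciphertext:
P1: D(K, 0b1010) = 0b1110; 0b1110 ⊕ 0b0000 = 0b1110.
P2: D(K, 0b0000) = 0b0100; 0b0100 ⊕ 0b1010 = 0b1110.
P3: D(K, 0b0110) = 0b1010; 0b1010 ⊕ 0b0000 = 0b1010.
P4: D(K, 0b0010) = 0b0110; 0b0110 ⊕ 0b0110 = 0b0000.
P5: D(K, 0b0011) = 0b0111; 0b0111 ⊕ 0b0010 = 0b0101.
Blocks that differ from the original plaintext: P4, P5.

P1 = 0b1110, P2 = 0b1110, P3 = 0b1010, P4 = 0b0000, P5 = 0b0101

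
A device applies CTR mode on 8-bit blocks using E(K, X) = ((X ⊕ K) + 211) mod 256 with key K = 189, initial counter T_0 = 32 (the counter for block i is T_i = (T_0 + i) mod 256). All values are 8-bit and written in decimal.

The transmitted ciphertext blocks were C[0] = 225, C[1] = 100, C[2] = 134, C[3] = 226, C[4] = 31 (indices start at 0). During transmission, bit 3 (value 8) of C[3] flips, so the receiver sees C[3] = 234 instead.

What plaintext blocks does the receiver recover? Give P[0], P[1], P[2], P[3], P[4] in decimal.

CTR decryption: S_i = E(K, T_i) where T_i is the counter for block i; P_i = C_i ⊕ S_i.
Only C[3] changed, to 234. In CTR, a change in C_i flips the same bit in P_i only; the keystream is unaffected. Decrypting the received ciphertext:
P[0]: T = 32, S = E(K, T) = 112; 225 ⊕ 112 = 145.
P[1]: T = 33, S = E(K, T) = 111; 100 ⊕ 111 = 11.
P[2]: T = 34, S = E(K, T) = 114; 134 ⊕ 114 = 244.
P[3]: T = 35, S = E(K, T) = 113; 234 ⊕ 113 = 155.
P[4]: T = 36, S = E(K, T) = 108; 31 ⊕ 108 = 115.
Blocks that differ from the original plaintext: P[3].

P[0] = 145, P[1] = 11, P[2] = 244, P[3] = 155, P[4] = 115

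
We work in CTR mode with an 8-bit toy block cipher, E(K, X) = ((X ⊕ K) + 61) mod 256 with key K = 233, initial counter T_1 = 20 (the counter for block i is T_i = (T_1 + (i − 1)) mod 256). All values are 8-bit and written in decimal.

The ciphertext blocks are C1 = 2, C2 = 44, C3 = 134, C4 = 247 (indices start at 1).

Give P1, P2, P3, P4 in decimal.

CTR decryption: S_i = E(K, T_i) where T_i is the counter for block i; P_i = C_i ⊕ S_i.
P1: T = 20, S = E(K, T) = 58; 2 ⊕ 58 = 56.
P2: T = 21, S = E(K, T) = 57; 44 ⊕ 57 = 21.
P3: T = 22, S = E(K, T) = 60; 134 ⊕ 60 = 186.
P4: T = 23, S = E(K, T) = 59; 247 ⊕ 59 = 204.

P1 = 56, P2 = 21, P3 = 186, P4 = 204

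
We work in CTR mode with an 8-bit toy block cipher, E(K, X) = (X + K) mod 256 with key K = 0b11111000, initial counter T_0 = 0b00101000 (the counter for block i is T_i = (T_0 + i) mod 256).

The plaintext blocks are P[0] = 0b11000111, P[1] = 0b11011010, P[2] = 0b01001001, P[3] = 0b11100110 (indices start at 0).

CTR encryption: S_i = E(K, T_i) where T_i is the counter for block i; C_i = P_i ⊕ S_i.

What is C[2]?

C[0]: T = 0b00101000, S = E(K, T) = 0b00100000; 0b11000111 ⊕ 0b00100000 = 0b11100111.
C[1]: T = 0b00101001, S = E(K, T) = 0b00100001; 0b11011010 ⊕ 0b00100001 = 0b11111011.
C[2]: T = 0b00101010, S = E(K, T) = 0b00100010; 0b01001001 ⊕ 0b00100010 = 0b01101011.

C[2] = 0b01101011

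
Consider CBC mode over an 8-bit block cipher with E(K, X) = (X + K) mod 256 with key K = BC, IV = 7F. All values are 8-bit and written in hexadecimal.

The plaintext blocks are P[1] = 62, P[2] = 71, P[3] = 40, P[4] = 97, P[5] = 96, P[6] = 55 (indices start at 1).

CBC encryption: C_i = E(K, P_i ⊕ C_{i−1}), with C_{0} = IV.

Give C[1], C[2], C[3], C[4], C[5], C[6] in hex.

C[1] = D9, C[2] = 64, C[3] = E0, C[4] = 33, C[5] = 61, C[6] = F0

C[1]: P[1] ⊕ 7F = 1D; E(K, 1D) = D9.
C[2]: P[2] ⊕ D9 = A8; E(K, A8) = 64.
C[3]: P[3] ⊕ 64 = 24; E(K, 24) = E0.
C[4]: P[4] ⊕ E0 = 77; E(K, 77) = 33.
C[5]: P[5] ⊕ 33 = A5; E(K, A5) = 61.
C[6]: P[6] ⊕ 61 = 34; E(K, 34) = F0.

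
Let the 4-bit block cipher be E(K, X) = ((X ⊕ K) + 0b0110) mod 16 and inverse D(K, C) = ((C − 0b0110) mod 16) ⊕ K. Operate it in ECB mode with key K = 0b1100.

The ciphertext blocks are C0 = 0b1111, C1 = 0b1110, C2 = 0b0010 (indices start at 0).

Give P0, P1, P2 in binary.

P0 = 0b0101, P1 = 0b0100, P2 = 0b0000

ECB decryption: P_i = D(K, C_i).
P0: D(K, 0b1111) = 0b0101.
P1: D(K, 0b1110) = 0b0100.
P2: D(K, 0b0010) = 0b0000.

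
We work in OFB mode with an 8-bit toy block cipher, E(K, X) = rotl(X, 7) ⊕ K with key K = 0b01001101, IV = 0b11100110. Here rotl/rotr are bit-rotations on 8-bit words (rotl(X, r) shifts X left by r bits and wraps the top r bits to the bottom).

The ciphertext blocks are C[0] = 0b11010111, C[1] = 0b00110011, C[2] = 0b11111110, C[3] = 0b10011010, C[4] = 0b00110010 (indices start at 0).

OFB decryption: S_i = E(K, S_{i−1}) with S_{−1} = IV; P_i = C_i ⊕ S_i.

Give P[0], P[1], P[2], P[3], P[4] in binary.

P[0]: S = E(K, 0b11100110) = 0b00111110; 0b11010111 ⊕ 0b00111110 = 0b11101001.
P[1]: S = E(K, 0b00111110) = 0b01010010; 0b00110011 ⊕ 0b01010010 = 0b01100001.
P[2]: S = E(K, 0b01010010) = 0b01100100; 0b11111110 ⊕ 0b01100100 = 0b10011010.
P[3]: S = E(K, 0b01100100) = 0b01111111; 0b10011010 ⊕ 0b01111111 = 0b11100101.
P[4]: S = E(K, 0b01111111) = 0b11110010; 0b00110010 ⊕ 0b11110010 = 0b11000000.

P[0] = 0b11101001, P[1] = 0b01100001, P[2] = 0b10011010, P[3] = 0b11100101, P[4] = 0b11000000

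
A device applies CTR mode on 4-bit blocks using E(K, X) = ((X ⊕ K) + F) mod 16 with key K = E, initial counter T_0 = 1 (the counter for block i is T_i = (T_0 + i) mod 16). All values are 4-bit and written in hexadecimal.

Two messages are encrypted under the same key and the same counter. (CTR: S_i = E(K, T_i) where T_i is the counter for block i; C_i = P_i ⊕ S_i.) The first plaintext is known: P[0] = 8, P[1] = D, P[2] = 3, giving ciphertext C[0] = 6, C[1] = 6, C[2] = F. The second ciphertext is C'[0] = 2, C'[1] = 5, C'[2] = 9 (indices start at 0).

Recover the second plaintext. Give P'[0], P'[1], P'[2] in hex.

P'[0] = C, P'[1] = E, P'[2] = 5

In CTR with a reused counter, both messages share the same keystream S_i, so C_i ⊕ C'_i = P_i ⊕ P'_i and thus P'_i = P_i ⊕ C_i ⊕ C'_i.
P'[0]: 8 ⊕ 6 ⊕ 2 = C.
P'[1]: D ⊕ 6 ⊕ 5 = E.
P'[2]: 3 ⊕ F ⊕ 9 = 5.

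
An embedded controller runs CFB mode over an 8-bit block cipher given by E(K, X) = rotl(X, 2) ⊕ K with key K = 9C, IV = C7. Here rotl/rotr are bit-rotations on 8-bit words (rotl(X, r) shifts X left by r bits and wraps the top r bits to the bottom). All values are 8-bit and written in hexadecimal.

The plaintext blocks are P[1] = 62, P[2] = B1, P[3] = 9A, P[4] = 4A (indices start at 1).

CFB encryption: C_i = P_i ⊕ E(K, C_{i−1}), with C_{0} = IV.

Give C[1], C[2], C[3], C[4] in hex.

C[1] = E1, C[2] = AA, C[3] = AC, C[4] = 64

C[1]: E(K, C7) = 83; 62 ⊕ 83 = E1.
C[2]: E(K, E1) = 1B; B1 ⊕ 1B = AA.
C[3]: E(K, AA) = 36; 9A ⊕ 36 = AC.
C[4]: E(K, AC) = 2E; 4A ⊕ 2E = 64.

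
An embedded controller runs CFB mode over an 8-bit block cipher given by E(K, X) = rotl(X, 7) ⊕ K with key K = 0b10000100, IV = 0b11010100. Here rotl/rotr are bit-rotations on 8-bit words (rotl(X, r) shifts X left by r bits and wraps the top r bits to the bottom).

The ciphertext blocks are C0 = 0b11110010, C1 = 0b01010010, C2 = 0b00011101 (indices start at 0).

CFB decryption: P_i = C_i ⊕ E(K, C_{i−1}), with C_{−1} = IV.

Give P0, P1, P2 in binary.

P0: E(K, 0b11010100) = 0b11101110; 0b11110010 ⊕ 0b11101110 = 0b00011100.
P1: E(K, 0b11110010) = 0b11111101; 0b01010010 ⊕ 0b11111101 = 0b10101111.
P2: E(K, 0b01010010) = 0b10101101; 0b00011101 ⊕ 0b10101101 = 0b10110000.

P0 = 0b00011100, P1 = 0b10101111, P2 = 0b10110000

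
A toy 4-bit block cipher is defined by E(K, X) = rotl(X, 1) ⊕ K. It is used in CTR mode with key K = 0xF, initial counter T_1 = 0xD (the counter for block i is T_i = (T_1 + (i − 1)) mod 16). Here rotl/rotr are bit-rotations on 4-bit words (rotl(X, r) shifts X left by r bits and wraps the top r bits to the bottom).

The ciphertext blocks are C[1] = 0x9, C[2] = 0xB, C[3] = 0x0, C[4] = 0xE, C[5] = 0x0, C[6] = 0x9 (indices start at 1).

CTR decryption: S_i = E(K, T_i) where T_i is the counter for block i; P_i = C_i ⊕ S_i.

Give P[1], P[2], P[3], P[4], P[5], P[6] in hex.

P[1]: T = 0xD, S = E(K, T) = 0x4; 0x9 ⊕ 0x4 = 0xD.
P[2]: T = 0xE, S = E(K, T) = 0x2; 0xB ⊕ 0x2 = 0x9.
P[3]: T = 0xF, S = E(K, T) = 0x0; 0x0 ⊕ 0x0 = 0x0.
P[4]: T = 0x0, S = E(K, T) = 0xF; 0xE ⊕ 0xF = 0x1.
P[5]: T = 0x1, S = E(K, T) = 0xD; 0x0 ⊕ 0xD = 0xD.
P[6]: T = 0x2, S = E(K, T) = 0xB; 0x9 ⊕ 0xB = 0x2.

P[1] = 0xD, P[2] = 0x9, P[3] = 0x0, P[4] = 0x1, P[5] = 0xD, P[6] = 0x2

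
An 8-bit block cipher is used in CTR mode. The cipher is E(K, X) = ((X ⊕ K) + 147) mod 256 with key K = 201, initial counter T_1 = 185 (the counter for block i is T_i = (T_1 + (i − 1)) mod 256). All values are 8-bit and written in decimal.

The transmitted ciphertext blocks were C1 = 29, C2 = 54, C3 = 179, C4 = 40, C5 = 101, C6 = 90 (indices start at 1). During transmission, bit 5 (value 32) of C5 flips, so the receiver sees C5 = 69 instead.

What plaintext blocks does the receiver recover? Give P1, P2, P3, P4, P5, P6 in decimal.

CTR decryption: S_i = E(K, T_i) where T_i is the counter for block i; P_i = C_i ⊕ S_i.
Only C5 changed, to 69. In CTR, a change in C_i flips the same bit in P_i only; the keystream is unaffected. Decrypting the received ciphertext:
P1: T = 185, S = E(K, T) = 3; 29 ⊕ 3 = 30.
P2: T = 186, S = E(K, T) = 6; 54 ⊕ 6 = 48.
P3: T = 187, S = E(K, T) = 5; 179 ⊕ 5 = 182.
P4: T = 188, S = E(K, T) = 8; 40 ⊕ 8 = 32.
P5: T = 189, S = E(K, T) = 7; 69 ⊕ 7 = 66.
P6: T = 190, S = E(K, T) = 10; 90 ⊕ 10 = 80.
Blocks that differ from the original plaintext: P5.

P1 = 30, P2 = 48, P3 = 182, P4 = 32, P5 = 66, P6 = 80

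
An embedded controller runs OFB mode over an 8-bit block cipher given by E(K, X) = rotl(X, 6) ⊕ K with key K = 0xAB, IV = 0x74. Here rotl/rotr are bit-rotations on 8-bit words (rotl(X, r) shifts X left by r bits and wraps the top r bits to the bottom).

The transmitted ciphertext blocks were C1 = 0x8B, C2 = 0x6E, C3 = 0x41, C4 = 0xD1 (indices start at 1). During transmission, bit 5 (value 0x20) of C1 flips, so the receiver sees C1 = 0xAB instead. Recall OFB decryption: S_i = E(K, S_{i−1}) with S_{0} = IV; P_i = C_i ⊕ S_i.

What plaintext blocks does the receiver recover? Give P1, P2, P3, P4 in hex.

P1 = 0x1D, P2 = 0x68, P3 = 0x6B, P4 = 0xF0

Only C1 changed, to 0xAB. In OFB, a change in C_i flips the same bit in P_i only; the keystream is unaffected. Decrypting the received ciphertext:
P1: S = E(K, 0x74) = 0xB6; 0xAB ⊕ 0xB6 = 0x1D.
P2: S = E(K, 0xB6) = 0x06; 0x6E ⊕ 0x06 = 0x68.
P3: S = E(K, 0x06) = 0x2A; 0x41 ⊕ 0x2A = 0x6B.
P4: S = E(K, 0x2A) = 0x21; 0xD1 ⊕ 0x21 = 0xF0.
Blocks that differ from the original plaintext: P1.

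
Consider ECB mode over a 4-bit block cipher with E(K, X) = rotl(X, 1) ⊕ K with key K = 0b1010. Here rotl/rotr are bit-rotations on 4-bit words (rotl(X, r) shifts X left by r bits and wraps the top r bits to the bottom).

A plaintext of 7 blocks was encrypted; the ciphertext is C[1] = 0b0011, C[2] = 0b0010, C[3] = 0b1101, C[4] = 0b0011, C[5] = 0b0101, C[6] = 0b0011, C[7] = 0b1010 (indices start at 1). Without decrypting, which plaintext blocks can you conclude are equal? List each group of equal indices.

ECB encrypts each block independently with the same key, so equal ciphertext blocks imply equal plaintext blocks.
C[1] = C[4] = C[6] = 0b0011, so P[1] = P[4] = P[6].

P[1] = P[4] = P[6]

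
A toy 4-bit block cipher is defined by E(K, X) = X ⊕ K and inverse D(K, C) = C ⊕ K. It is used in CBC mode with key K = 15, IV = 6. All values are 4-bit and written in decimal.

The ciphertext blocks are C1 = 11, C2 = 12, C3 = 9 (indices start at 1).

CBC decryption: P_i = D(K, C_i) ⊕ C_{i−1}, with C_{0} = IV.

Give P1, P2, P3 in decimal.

P1 = 2, P2 = 8, P3 = 10

P1: D(K, 11) = 4; 4 ⊕ 6 = 2.
P2: D(K, 12) = 3; 3 ⊕ 11 = 8.
P3: D(K, 9) = 6; 6 ⊕ 12 = 10.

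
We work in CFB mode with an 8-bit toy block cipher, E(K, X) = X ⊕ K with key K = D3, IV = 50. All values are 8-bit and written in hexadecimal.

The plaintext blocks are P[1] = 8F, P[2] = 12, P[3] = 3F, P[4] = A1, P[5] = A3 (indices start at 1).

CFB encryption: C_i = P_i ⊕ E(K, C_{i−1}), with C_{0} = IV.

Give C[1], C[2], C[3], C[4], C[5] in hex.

C[1] = 0C, C[2] = CD, C[3] = 21, C[4] = 53, C[5] = 23

C[1]: E(K, 50) = 83; 8F ⊕ 83 = 0C.
C[2]: E(K, 0C) = DF; 12 ⊕ DF = CD.
C[3]: E(K, CD) = 1E; 3F ⊕ 1E = 21.
C[4]: E(K, 21) = F2; A1 ⊕ F2 = 53.
C[5]: E(K, 53) = 80; A3 ⊕ 80 = 23.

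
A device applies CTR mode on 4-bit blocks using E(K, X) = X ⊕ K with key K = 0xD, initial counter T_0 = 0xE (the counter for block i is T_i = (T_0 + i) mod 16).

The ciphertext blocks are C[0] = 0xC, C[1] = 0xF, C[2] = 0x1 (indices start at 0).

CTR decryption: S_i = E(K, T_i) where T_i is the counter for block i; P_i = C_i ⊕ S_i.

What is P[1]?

P[1] = 0xD

P[1]: T = 0xF, S = E(K, T) = 0x2; 0xF ⊕ 0x2 = 0xD.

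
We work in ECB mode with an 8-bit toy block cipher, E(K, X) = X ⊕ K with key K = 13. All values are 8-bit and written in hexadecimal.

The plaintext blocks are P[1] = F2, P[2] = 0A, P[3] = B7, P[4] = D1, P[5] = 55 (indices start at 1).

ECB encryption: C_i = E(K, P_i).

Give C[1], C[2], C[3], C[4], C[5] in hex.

C[1]: E(K, F2) = E1.
C[2]: E(K, 0A) = 19.
C[3]: E(K, B7) = A4.
C[4]: E(K, D1) = C2.
C[5]: E(K, 55) = 46.

C[1] = E1, C[2] = 19, C[3] = A4, C[4] = C2, C[5] = 46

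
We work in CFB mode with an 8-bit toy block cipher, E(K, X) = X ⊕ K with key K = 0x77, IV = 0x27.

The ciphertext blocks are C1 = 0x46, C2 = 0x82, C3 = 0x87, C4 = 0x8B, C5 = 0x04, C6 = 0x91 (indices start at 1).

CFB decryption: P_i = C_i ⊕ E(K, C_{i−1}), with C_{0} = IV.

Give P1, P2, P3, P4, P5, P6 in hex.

P1 = 0x16, P2 = 0xB3, P3 = 0x72, P4 = 0x7B, P5 = 0xF8, P6 = 0xE2

P1: E(K, 0x27) = 0x50; 0x46 ⊕ 0x50 = 0x16.
P2: E(K, 0x46) = 0x31; 0x82 ⊕ 0x31 = 0xB3.
P3: E(K, 0x82) = 0xF5; 0x87 ⊕ 0xF5 = 0x72.
P4: E(K, 0x87) = 0xF0; 0x8B ⊕ 0xF0 = 0x7B.
P5: E(K, 0x8B) = 0xFC; 0x04 ⊕ 0xFC = 0xF8.
P6: E(K, 0x04) = 0x73; 0x91 ⊕ 0x73 = 0xE2.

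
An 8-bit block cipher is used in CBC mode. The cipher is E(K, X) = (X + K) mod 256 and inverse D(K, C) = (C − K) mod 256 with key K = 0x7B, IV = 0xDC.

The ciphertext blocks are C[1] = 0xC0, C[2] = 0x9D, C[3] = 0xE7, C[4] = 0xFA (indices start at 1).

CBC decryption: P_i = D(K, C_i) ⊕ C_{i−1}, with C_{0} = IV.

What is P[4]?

P[4]: D(K, 0xFA) = 0x7F; 0x7F ⊕ 0xE7 = 0x98.

P[4] = 0x98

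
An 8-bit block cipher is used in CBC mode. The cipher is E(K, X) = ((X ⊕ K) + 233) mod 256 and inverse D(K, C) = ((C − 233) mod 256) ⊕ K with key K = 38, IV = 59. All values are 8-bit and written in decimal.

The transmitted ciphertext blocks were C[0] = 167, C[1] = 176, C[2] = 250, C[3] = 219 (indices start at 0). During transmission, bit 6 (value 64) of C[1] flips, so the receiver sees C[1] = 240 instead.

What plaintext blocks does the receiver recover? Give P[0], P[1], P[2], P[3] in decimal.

CBC decryption: P_i = D(K, C_i) ⊕ C_{i−1}, with C_{−1} = IV.
Only C[1] changed, to 240. In CBC, a change in C_i garbles P_i and flips the same bit in P_{i+1}. Decrypting the received ciphertext:
P[0]: D(K, 167) = 152; 152 ⊕ 59 = 163.
P[1]: D(K, 240) = 33; 33 ⊕ 167 = 134.
P[2]: D(K, 250) = 55; 55 ⊕ 240 = 199.
P[3]: D(K, 219) = 212; 212 ⊕ 250 = 46.
Blocks that differ from the original plaintext: P[1], P[2].

P[0] = 163, P[1] = 134, P[2] = 199, P[3] = 46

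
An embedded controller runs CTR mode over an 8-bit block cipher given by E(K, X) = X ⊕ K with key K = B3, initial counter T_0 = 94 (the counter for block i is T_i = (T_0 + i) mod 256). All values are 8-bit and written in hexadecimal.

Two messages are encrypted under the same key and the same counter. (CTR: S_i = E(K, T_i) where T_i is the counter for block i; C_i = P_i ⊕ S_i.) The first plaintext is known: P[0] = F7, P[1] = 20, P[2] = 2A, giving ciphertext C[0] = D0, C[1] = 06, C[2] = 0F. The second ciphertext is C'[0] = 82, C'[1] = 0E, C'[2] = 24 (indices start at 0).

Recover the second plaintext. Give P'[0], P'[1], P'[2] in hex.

P'[0] = A5, P'[1] = 28, P'[2] = 01

In CTR with a reused counter, both messages share the same keystream S_i, so C_i ⊕ C'_i = P_i ⊕ P'_i and thus P'_i = P_i ⊕ C_i ⊕ C'_i.
P'[0]: F7 ⊕ D0 ⊕ 82 = A5.
P'[1]: 20 ⊕ 06 ⊕ 0E = 28.
P'[2]: 2A ⊕ 0F ⊕ 24 = 01.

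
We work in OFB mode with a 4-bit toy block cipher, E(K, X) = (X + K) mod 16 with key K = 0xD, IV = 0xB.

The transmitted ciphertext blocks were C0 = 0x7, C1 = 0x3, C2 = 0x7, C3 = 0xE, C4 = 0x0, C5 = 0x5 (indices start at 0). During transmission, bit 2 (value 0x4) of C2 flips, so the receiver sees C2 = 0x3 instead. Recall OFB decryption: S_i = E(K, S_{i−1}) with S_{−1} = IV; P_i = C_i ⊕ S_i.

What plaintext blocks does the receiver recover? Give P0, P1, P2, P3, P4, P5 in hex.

P0 = 0xF, P1 = 0x6, P2 = 0x1, P3 = 0x1, P4 = 0xC, P5 = 0xC

Only C2 changed, to 0x3. In OFB, a change in C_i flips the same bit in P_i only; the keystream is unaffected. Decrypting the received ciphertext:
P0: S = E(K, 0xB) = 0x8; 0x7 ⊕ 0x8 = 0xF.
P1: S = E(K, 0x8) = 0x5; 0x3 ⊕ 0x5 = 0x6.
P2: S = E(K, 0x5) = 0x2; 0x3 ⊕ 0x2 = 0x1.
P3: S = E(K, 0x2) = 0xF; 0xE ⊕ 0xF = 0x1.
P4: S = E(K, 0xF) = 0xC; 0x0 ⊕ 0xC = 0xC.
P5: S = E(K, 0xC) = 0x9; 0x5 ⊕ 0x9 = 0xC.
Blocks that differ from the original plaintext: P2.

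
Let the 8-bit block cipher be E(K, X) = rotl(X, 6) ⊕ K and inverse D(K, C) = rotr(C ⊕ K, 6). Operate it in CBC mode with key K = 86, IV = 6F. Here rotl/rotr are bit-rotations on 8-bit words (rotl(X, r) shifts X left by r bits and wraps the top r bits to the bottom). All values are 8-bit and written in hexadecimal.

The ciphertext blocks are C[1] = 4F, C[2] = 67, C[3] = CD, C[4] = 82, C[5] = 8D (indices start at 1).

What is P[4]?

P[4] = DD

CBC decryption: P_i = D(K, C_i) ⊕ C_{i−1}, with C_{0} = IV.
P[4]: D(K, 82) = 10; 10 ⊕ CD = DD.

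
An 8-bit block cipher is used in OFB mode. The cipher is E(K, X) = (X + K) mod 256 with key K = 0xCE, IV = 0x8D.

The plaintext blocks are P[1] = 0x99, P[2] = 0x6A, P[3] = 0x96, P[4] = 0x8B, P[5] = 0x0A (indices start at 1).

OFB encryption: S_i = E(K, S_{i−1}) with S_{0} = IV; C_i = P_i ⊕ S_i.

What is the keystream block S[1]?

0x5B

C[1]: S = E(K, 0x8D) = 0x5B; 0x99 ⊕ 0x5B = 0xC2.
So S[1] = 0x5B.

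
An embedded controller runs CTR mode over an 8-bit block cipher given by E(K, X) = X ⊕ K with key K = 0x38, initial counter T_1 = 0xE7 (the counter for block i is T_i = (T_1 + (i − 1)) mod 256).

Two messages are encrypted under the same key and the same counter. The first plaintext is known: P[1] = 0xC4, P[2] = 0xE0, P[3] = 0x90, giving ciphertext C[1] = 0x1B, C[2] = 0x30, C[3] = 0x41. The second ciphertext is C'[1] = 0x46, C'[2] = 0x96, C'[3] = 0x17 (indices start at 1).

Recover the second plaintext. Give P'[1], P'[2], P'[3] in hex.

P'[1] = 0x99, P'[2] = 0x46, P'[3] = 0xC6

In CTR with a reused counter, both messages share the same keystream S_i, so C_i ⊕ C'_i = P_i ⊕ P'_i and thus P'_i = P_i ⊕ C_i ⊕ C'_i.
P'[1]: 0xC4 ⊕ 0x1B ⊕ 0x46 = 0x99.
P'[2]: 0xE0 ⊕ 0x30 ⊕ 0x96 = 0x46.
P'[3]: 0x90 ⊕ 0x41 ⊕ 0x17 = 0xC6.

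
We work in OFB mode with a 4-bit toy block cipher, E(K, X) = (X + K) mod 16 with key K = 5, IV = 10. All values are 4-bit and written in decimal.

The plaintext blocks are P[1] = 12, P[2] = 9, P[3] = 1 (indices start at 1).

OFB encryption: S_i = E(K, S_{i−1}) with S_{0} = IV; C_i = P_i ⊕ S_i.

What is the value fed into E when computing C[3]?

4

C[1]: S = E(K, 10) = 15; 12 ⊕ 15 = 3.
C[2]: S = E(K, 15) = 4; 9 ⊕ 4 = 13.
C[3]: S = E(K, 4) = 9; 1 ⊕ 9 = 8.
So the input to E for block [3] is 4.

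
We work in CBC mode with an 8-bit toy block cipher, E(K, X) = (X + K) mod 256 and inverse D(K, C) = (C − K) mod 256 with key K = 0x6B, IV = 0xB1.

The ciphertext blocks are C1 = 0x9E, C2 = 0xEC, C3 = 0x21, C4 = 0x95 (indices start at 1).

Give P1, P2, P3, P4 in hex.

CBC decryption: P_i = D(K, C_i) ⊕ C_{i−1}, with C_{0} = IV.
P1: D(K, 0x9E) = 0x33; 0x33 ⊕ 0xB1 = 0x82.
P2: D(K, 0xEC) = 0x81; 0x81 ⊕ 0x9E = 0x1F.
P3: D(K, 0x21) = 0xB6; 0xB6 ⊕ 0xEC = 0x5A.
P4: D(K, 0x95) = 0x2A; 0x2A ⊕ 0x21 = 0x0B.

P1 = 0x82, P2 = 0x1F, P3 = 0x5A, P4 = 0x0B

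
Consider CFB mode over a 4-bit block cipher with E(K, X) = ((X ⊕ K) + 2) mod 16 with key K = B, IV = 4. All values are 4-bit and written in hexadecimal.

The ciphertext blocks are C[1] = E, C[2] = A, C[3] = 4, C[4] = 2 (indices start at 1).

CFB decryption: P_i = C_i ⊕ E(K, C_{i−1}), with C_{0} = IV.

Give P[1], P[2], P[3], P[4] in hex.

P[1]: E(K, 4) = 1; E ⊕ 1 = F.
P[2]: E(K, E) = 7; A ⊕ 7 = D.
P[3]: E(K, A) = 3; 4 ⊕ 3 = 7.
P[4]: E(K, 4) = 1; 2 ⊕ 1 = 3.

P[1] = F, P[2] = D, P[3] = 7, P[4] = 3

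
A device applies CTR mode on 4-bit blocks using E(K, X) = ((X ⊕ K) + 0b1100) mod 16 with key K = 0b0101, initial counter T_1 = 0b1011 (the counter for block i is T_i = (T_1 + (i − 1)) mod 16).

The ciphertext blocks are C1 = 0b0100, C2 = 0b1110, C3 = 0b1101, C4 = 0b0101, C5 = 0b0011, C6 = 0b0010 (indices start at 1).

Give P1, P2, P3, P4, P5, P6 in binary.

P1 = 0b1110, P2 = 0b1011, P3 = 0b1001, P4 = 0b0010, P5 = 0b0101, P6 = 0b0011

CTR decryption: S_i = E(K, T_i) where T_i is the counter for block i; P_i = C_i ⊕ S_i.
P1: T = 0b1011, S = E(K, T) = 0b1010; 0b0100 ⊕ 0b1010 = 0b1110.
P2: T = 0b1100, S = E(K, T) = 0b0101; 0b1110 ⊕ 0b0101 = 0b1011.
P3: T = 0b1101, S = E(K, T) = 0b0100; 0b1101 ⊕ 0b0100 = 0b1001.
P4: T = 0b1110, S = E(K, T) = 0b0111; 0b0101 ⊕ 0b0111 = 0b0010.
P5: T = 0b1111, S = E(K, T) = 0b0110; 0b0011 ⊕ 0b0110 = 0b0101.
P6: T = 0b0000, S = E(K, T) = 0b0001; 0b0010 ⊕ 0b0001 = 0b0011.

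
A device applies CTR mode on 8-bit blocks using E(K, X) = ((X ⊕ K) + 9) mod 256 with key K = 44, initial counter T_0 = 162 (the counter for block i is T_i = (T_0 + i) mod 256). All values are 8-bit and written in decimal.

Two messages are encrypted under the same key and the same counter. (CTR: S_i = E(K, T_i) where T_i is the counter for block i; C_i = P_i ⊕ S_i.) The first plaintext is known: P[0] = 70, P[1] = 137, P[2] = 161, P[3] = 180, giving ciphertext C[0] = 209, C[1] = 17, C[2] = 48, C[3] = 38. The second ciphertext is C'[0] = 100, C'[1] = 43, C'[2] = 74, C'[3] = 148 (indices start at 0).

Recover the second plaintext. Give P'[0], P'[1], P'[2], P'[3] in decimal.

P'[0] = 243, P'[1] = 179, P'[2] = 219, P'[3] = 6

In CTR with a reused counter, both messages share the same keystream S_i, so C_i ⊕ C'_i = P_i ⊕ P'_i and thus P'_i = P_i ⊕ C_i ⊕ C'_i.
P'[0]: 70 ⊕ 209 ⊕ 100 = 243.
P'[1]: 137 ⊕ 17 ⊕ 43 = 179.
P'[2]: 161 ⊕ 48 ⊕ 74 = 219.
P'[3]: 180 ⊕ 38 ⊕ 148 = 6.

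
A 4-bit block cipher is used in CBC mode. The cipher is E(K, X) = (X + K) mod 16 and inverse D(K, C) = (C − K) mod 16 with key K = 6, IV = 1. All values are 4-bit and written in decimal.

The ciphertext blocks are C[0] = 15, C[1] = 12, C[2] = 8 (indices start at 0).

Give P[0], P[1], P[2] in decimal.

CBC decryption: P_i = D(K, C_i) ⊕ C_{i−1}, with C_{−1} = IV.
P[0]: D(K, 15) = 9; 9 ⊕ 1 = 8.
P[1]: D(K, 12) = 6; 6 ⊕ 15 = 9.
P[2]: D(K, 8) = 2; 2 ⊕ 12 = 14.

P[0] = 8, P[1] = 9, P[2] = 14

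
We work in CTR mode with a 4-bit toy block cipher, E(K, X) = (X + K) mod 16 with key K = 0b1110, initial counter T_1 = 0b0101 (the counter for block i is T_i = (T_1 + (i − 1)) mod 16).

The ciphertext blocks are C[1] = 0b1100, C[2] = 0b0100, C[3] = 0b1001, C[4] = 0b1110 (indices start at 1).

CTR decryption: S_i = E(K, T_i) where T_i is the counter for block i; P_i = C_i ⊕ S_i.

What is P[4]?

P[4]: T = 0b1000, S = E(K, T) = 0b0110; 0b1110 ⊕ 0b0110 = 0b1000.

P[4] = 0b1000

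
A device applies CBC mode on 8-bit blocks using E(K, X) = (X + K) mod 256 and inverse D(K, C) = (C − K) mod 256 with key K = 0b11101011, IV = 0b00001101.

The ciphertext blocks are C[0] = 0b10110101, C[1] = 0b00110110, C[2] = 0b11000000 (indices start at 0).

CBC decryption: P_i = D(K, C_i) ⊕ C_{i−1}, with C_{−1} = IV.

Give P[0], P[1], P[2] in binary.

P[0]: D(K, 0b10110101) = 0b11001010; 0b11001010 ⊕ 0b00001101 = 0b11000111.
P[1]: D(K, 0b00110110) = 0b01001011; 0b01001011 ⊕ 0b10110101 = 0b11111110.
P[2]: D(K, 0b11000000) = 0b11010101; 0b11010101 ⊕ 0b00110110 = 0b11100011.

P[0] = 0b11000111, P[1] = 0b11111110, P[2] = 0b11100011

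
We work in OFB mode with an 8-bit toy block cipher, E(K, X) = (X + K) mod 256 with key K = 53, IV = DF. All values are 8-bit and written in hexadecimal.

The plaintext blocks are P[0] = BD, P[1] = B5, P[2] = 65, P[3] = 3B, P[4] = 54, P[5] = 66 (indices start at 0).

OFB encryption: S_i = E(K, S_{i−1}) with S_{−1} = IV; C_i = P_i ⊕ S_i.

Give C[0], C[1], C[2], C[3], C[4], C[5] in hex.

C[0]: S = E(K, DF) = 32; BD ⊕ 32 = 8F.
C[1]: S = E(K, 32) = 85; B5 ⊕ 85 = 30.
C[2]: S = E(K, 85) = D8; 65 ⊕ D8 = BD.
C[3]: S = E(K, D8) = 2B; 3B ⊕ 2B = 10.
C[4]: S = E(K, 2B) = 7E; 54 ⊕ 7E = 2A.
C[5]: S = E(K, 7E) = D1; 66 ⊕ D1 = B7.

C[0] = 8F, C[1] = 30, C[2] = BD, C[3] = 10, C[4] = 2A, C[5] = B7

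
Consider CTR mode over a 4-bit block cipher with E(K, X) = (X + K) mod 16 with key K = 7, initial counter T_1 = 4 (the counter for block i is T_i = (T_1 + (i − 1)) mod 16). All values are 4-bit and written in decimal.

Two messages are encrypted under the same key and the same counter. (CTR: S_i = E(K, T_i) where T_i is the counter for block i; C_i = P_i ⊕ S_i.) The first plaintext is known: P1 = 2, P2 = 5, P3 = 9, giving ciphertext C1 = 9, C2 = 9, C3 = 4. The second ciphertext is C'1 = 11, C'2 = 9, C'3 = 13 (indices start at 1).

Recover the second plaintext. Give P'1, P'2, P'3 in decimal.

In CTR with a reused counter, both messages share the same keystream S_i, so C_i ⊕ C'_i = P_i ⊕ P'_i and thus P'_i = P_i ⊕ C_i ⊕ C'_i.
P'1: 2 ⊕ 9 ⊕ 11 = 0.
P'2: 5 ⊕ 9 ⊕ 9 = 5.
P'3: 9 ⊕ 4 ⊕ 13 = 0.

P'1 = 0, P'2 = 5, P'3 = 0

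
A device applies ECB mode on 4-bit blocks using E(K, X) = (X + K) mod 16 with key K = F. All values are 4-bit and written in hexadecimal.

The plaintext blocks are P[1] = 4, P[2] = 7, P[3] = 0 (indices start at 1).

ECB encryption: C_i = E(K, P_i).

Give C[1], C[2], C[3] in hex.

C[1]: E(K, 4) = 3.
C[2]: E(K, 7) = 6.
C[3]: E(K, 0) = F.

C[1] = 3, C[2] = 6, C[3] = F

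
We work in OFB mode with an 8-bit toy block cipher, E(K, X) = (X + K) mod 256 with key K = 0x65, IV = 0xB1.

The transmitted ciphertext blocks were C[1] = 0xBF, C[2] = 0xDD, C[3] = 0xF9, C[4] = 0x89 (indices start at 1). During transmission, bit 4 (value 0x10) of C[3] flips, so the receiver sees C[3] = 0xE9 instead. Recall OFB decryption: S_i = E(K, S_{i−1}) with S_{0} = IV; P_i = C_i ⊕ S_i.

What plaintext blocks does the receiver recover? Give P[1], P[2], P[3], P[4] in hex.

P[1] = 0xA9, P[2] = 0xA6, P[3] = 0x09, P[4] = 0xCC

Only C[3] changed, to 0xE9. In OFB, a change in C_i flips the same bit in P_i only; the keystream is unaffected. Decrypting the received ciphertext:
P[1]: S = E(K, 0xB1) = 0x16; 0xBF ⊕ 0x16 = 0xA9.
P[2]: S = E(K, 0x16) = 0x7B; 0xDD ⊕ 0x7B = 0xA6.
P[3]: S = E(K, 0x7B) = 0xE0; 0xE9 ⊕ 0xE0 = 0x09.
P[4]: S = E(K, 0xE0) = 0x45; 0x89 ⊕ 0x45 = 0xCC.
Blocks that differ from the original plaintext: P[3].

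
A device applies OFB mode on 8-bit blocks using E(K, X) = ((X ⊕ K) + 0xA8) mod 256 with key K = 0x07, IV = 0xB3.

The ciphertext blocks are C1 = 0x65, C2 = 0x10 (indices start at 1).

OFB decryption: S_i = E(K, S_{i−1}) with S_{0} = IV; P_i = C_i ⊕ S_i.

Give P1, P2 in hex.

P1: S = E(K, 0xB3) = 0x5C; 0x65 ⊕ 0x5C = 0x39.
P2: S = E(K, 0x5C) = 0x03; 0x10 ⊕ 0x03 = 0x13.

P1 = 0x39, P2 = 0x13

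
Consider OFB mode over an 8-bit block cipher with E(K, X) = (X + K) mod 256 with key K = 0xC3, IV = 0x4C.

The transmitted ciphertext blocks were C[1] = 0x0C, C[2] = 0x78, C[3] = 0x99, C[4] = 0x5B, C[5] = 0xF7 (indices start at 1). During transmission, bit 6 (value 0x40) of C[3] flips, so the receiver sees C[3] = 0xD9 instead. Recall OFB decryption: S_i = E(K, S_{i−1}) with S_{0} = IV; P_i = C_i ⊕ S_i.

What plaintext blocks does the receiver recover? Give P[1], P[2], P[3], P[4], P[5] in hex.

P[1] = 0x03, P[2] = 0xAA, P[3] = 0x4C, P[4] = 0x03, P[5] = 0xEC

Only C[3] changed, to 0xD9. In OFB, a change in C_i flips the same bit in P_i only; the keystream is unaffected. Decrypting the received ciphertext:
P[1]: S = E(K, 0x4C) = 0x0F; 0x0C ⊕ 0x0F = 0x03.
P[2]: S = E(K, 0x0F) = 0xD2; 0x78 ⊕ 0xD2 = 0xAA.
P[3]: S = E(K, 0xD2) = 0x95; 0xD9 ⊕ 0x95 = 0x4C.
P[4]: S = E(K, 0x95) = 0x58; 0x5B ⊕ 0x58 = 0x03.
P[5]: S = E(K, 0x58) = 0x1B; 0xF7 ⊕ 0x1B = 0xEC.
Blocks that differ from the original plaintext: P[3].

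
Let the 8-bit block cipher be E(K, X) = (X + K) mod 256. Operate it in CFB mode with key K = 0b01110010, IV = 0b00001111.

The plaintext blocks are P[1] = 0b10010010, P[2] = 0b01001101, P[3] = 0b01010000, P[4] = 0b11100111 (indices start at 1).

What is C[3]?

CFB encryption: C_i = P_i ⊕ E(K, C_{i−1}), with C_{0} = IV.
C[1]: E(K, 0b00001111) = 0b10000001; 0b10010010 ⊕ 0b10000001 = 0b00010011.
C[2]: E(K, 0b00010011) = 0b10000101; 0b01001101 ⊕ 0b10000101 = 0b11001000.
C[3]: E(K, 0b11001000) = 0b00111010; 0b01010000 ⊕ 0b00111010 = 0b01101010.

C[3] = 0b01101010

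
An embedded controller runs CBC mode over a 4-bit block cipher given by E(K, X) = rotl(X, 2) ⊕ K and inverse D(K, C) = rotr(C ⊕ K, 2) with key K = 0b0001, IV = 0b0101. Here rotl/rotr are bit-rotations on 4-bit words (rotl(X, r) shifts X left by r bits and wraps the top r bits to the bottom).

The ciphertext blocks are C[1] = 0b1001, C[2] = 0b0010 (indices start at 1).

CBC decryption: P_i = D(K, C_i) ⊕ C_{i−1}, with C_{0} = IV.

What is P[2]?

P[2]: D(K, 0b0010) = 0b1100; 0b1100 ⊕ 0b1001 = 0b0101.

P[2] = 0b0101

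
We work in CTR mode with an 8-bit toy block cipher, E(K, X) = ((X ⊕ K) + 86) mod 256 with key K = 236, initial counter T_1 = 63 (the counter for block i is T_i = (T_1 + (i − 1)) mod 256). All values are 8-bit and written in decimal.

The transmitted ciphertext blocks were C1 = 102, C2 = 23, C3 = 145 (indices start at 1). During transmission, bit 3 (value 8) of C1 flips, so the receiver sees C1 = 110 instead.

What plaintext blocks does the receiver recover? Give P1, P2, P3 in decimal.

CTR decryption: S_i = E(K, T_i) where T_i is the counter for block i; P_i = C_i ⊕ S_i.
Only C1 changed, to 110. In CTR, a change in C_i flips the same bit in P_i only; the keystream is unaffected. Decrypting the received ciphertext:
P1: T = 63, S = E(K, T) = 41; 110 ⊕ 41 = 71.
P2: T = 64, S = E(K, T) = 2; 23 ⊕ 2 = 21.
P3: T = 65, S = E(K, T) = 3; 145 ⊕ 3 = 146.
Blocks that differ from the original plaintext: P1.

P1 = 71, P2 = 21, P3 = 146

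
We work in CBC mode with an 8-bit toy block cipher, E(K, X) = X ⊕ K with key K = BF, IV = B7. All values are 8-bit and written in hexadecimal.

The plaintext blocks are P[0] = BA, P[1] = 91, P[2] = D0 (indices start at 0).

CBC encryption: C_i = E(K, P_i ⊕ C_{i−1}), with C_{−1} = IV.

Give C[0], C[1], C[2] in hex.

C[0] = B2, C[1] = 9C, C[2] = F3

C[0]: P[0] ⊕ B7 = 0D; E(K, 0D) = B2.
C[1]: P[1] ⊕ B2 = 23; E(K, 23) = 9C.
C[2]: P[2] ⊕ 9C = 4C; E(K, 4C) = F3.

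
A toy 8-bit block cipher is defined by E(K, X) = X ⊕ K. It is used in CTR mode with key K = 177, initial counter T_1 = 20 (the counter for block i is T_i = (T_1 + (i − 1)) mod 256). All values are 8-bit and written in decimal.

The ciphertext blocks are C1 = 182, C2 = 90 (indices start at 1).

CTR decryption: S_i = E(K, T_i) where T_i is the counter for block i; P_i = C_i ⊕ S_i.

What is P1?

P1 = 19

P1: T = 20, S = E(K, T) = 165; 182 ⊕ 165 = 19.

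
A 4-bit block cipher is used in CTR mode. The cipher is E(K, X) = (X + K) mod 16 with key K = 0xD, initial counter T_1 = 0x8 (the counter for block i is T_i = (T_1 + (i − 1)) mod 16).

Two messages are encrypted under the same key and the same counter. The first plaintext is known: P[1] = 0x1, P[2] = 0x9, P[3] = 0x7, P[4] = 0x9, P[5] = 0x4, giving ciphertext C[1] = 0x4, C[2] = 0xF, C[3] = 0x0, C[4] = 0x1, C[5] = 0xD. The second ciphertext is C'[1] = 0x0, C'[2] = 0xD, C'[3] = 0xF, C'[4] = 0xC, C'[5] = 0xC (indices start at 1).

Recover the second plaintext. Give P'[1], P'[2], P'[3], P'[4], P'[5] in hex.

In CTR with a reused counter, both messages share the same keystream S_i, so C_i ⊕ C'_i = P_i ⊕ P'_i and thus P'_i = P_i ⊕ C_i ⊕ C'_i.
P'[1]: 0x1 ⊕ 0x4 ⊕ 0x0 = 0x5.
P'[2]: 0x9 ⊕ 0xF ⊕ 0xD = 0xB.
P'[3]: 0x7 ⊕ 0x0 ⊕ 0xF = 0x8.
P'[4]: 0x9 ⊕ 0x1 ⊕ 0xC = 0x4.
P'[5]: 0x4 ⊕ 0xD ⊕ 0xC = 0x5.

P'[1] = 0x5, P'[2] = 0xB, P'[3] = 0x8, P'[4] = 0x4, P'[5] = 0x5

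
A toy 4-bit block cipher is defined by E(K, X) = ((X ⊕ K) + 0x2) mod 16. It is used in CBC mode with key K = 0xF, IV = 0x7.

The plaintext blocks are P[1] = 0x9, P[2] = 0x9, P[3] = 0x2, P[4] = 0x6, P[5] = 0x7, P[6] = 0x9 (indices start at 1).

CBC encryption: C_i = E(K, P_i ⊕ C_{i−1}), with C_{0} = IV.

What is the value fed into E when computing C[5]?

0x0

C[1]: P[1] ⊕ 0x7 = 0xE; E(K, 0xE) = 0x3.
C[2]: P[2] ⊕ 0x3 = 0xA; E(K, 0xA) = 0x7.
C[3]: P[3] ⊕ 0x7 = 0x5; E(K, 0x5) = 0xC.
C[4]: P[4] ⊕ 0xC = 0xA; E(K, 0xA) = 0x7.
C[5]: P[5] ⊕ 0x7 = 0x0; E(K, 0x0) = 0x1.
So the input to E for block [5] is 0x0.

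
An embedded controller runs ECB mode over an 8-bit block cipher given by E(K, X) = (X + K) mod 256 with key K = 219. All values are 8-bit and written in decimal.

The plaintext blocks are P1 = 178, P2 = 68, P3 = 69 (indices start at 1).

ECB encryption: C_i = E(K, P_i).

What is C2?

C2: E(K, 68) = 31.

C2 = 31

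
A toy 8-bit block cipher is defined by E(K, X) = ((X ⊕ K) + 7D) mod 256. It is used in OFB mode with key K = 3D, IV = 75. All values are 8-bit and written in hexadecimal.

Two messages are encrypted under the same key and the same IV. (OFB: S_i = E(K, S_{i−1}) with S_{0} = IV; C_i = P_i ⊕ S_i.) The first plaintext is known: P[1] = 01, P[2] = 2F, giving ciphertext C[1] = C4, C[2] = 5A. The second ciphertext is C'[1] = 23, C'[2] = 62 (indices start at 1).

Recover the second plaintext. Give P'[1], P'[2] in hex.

In OFB with a reused IV, both messages share the same keystream S_i, so C_i ⊕ C'_i = P_i ⊕ P'_i and thus P'_i = P_i ⊕ C_i ⊕ C'_i.
P'[1]: 01 ⊕ C4 ⊕ 23 = E6.
P'[2]: 2F ⊕ 5A ⊕ 62 = 17.

P'[1] = E6, P'[2] = 17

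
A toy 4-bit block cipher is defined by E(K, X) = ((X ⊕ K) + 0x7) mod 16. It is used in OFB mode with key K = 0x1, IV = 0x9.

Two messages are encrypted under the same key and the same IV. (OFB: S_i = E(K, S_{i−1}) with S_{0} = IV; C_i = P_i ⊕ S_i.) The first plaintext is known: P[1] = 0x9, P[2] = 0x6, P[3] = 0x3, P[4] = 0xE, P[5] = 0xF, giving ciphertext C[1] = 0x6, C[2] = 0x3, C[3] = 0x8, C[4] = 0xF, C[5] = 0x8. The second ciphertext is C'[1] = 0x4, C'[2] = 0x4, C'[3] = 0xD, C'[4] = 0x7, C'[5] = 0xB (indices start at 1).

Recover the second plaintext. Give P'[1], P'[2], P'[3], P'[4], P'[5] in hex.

In OFB with a reused IV, both messages share the same keystream S_i, so C_i ⊕ C'_i = P_i ⊕ P'_i and thus P'_i = P_i ⊕ C_i ⊕ C'_i.
P'[1]: 0x9 ⊕ 0x6 ⊕ 0x4 = 0xB.
P'[2]: 0x6 ⊕ 0x3 ⊕ 0x4 = 0x1.
P'[3]: 0x3 ⊕ 0x8 ⊕ 0xD = 0x6.
P'[4]: 0xE ⊕ 0xF ⊕ 0x7 = 0x6.
P'[5]: 0xF ⊕ 0x8 ⊕ 0xB = 0xC.

P'[1] = 0xB, P'[2] = 0x1, P'[3] = 0x6, P'[4] = 0x6, P'[5] = 0xC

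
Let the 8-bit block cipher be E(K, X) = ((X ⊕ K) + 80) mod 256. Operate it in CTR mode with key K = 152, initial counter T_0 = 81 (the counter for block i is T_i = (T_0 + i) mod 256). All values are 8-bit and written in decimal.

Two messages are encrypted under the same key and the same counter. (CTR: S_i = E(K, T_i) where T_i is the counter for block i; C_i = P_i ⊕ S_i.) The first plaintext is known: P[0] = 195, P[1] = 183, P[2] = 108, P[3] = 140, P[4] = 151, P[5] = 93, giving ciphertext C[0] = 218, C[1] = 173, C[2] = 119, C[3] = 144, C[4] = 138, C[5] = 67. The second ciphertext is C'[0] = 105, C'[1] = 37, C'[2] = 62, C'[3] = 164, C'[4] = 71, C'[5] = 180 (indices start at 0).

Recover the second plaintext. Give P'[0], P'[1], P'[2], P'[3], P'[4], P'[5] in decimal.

P'[0] = 112, P'[1] = 63, P'[2] = 37, P'[3] = 184, P'[4] = 90, P'[5] = 170

In CTR with a reused counter, both messages share the same keystream S_i, so C_i ⊕ C'_i = P_i ⊕ P'_i and thus P'_i = P_i ⊕ C_i ⊕ C'_i.
P'[0]: 195 ⊕ 218 ⊕ 105 = 112.
P'[1]: 183 ⊕ 173 ⊕ 37 = 63.
P'[2]: 108 ⊕ 119 ⊕ 62 = 37.
P'[3]: 140 ⊕ 144 ⊕ 164 = 184.
P'[4]: 151 ⊕ 138 ⊕ 71 = 90.
P'[5]: 93 ⊕ 67 ⊕ 180 = 170.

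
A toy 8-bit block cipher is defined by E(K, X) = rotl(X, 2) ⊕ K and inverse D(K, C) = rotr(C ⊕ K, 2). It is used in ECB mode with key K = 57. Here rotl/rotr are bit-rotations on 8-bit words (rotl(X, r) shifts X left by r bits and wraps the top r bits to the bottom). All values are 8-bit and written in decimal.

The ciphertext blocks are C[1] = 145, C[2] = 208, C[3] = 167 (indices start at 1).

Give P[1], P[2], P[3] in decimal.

ECB decryption: P_i = D(K, C_i).
P[1]: D(K, 145) = 42.
P[2]: D(K, 208) = 122.
P[3]: D(K, 167) = 167.

P[1] = 42, P[2] = 122, P[3] = 167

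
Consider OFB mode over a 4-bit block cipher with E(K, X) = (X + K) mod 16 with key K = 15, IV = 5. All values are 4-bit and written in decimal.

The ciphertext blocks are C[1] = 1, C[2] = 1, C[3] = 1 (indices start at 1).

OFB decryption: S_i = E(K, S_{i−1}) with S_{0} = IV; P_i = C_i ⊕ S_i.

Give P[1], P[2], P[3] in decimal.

P[1]: S = E(K, 5) = 4; 1 ⊕ 4 = 5.
P[2]: S = E(K, 4) = 3; 1 ⊕ 3 = 2.
P[3]: S = E(K, 3) = 2; 1 ⊕ 2 = 3.

P[1] = 5, P[2] = 2, P[3] = 3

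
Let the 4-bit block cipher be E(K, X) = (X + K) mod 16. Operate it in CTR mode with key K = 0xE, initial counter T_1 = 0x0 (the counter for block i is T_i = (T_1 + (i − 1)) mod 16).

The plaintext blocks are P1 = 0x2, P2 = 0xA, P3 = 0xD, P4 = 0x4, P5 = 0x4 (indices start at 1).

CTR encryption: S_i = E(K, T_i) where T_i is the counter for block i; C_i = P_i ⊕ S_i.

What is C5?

C1: T = 0x0, S = E(K, T) = 0xE; 0x2 ⊕ 0xE = 0xC.
C2: T = 0x1, S = E(K, T) = 0xF; 0xA ⊕ 0xF = 0x5.
C3: T = 0x2, S = E(K, T) = 0x0; 0xD ⊕ 0x0 = 0xD.
C4: T = 0x3, S = E(K, T) = 0x1; 0x4 ⊕ 0x1 = 0x5.
C5: T = 0x4, S = E(K, T) = 0x2; 0x4 ⊕ 0x2 = 0x6.

C5 = 0x6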